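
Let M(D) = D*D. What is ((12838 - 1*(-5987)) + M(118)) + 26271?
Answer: 59020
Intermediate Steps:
M(D) = D²
((12838 - 1*(-5987)) + M(118)) + 26271 = ((12838 - 1*(-5987)) + 118²) + 26271 = ((12838 + 5987) + 13924) + 26271 = (18825 + 13924) + 26271 = 32749 + 26271 = 59020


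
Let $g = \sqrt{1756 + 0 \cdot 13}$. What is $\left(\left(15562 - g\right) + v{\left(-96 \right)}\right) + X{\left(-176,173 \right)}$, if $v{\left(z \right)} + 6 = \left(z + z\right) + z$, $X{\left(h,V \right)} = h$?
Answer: $15092 - 2 \sqrt{439} \approx 15050.0$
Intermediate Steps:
$g = 2 \sqrt{439}$ ($g = \sqrt{1756 + 0} = \sqrt{1756} = 2 \sqrt{439} \approx 41.905$)
$v{\left(z \right)} = -6 + 3 z$ ($v{\left(z \right)} = -6 + \left(\left(z + z\right) + z\right) = -6 + \left(2 z + z\right) = -6 + 3 z$)
$\left(\left(15562 - g\right) + v{\left(-96 \right)}\right) + X{\left(-176,173 \right)} = \left(\left(15562 - 2 \sqrt{439}\right) + \left(-6 + 3 \left(-96\right)\right)\right) - 176 = \left(\left(15562 - 2 \sqrt{439}\right) - 294\right) - 176 = \left(15268 - 2 \sqrt{439}\right) - 176 = 15092 - 2 \sqrt{439}$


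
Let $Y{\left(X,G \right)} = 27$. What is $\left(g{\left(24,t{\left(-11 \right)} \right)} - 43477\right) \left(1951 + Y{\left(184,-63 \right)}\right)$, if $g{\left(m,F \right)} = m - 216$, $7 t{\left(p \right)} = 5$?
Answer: $-86377282$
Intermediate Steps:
$t{\left(p \right)} = \frac{5}{7}$ ($t{\left(p \right)} = \frac{1}{7} \cdot 5 = \frac{5}{7}$)
$g{\left(m,F \right)} = -216 + m$
$\left(g{\left(24,t{\left(-11 \right)} \right)} - 43477\right) \left(1951 + Y{\left(184,-63 \right)}\right) = \left(\left(-216 + 24\right) - 43477\right) \left(1951 + 27\right) = \left(-192 - 43477\right) 1978 = \left(-43669\right) 1978 = -86377282$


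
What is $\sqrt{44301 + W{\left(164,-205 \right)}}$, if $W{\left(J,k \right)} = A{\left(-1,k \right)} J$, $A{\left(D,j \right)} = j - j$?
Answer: $\sqrt{44301} \approx 210.48$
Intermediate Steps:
$A{\left(D,j \right)} = 0$
$W{\left(J,k \right)} = 0$ ($W{\left(J,k \right)} = 0 J = 0$)
$\sqrt{44301 + W{\left(164,-205 \right)}} = \sqrt{44301 + 0} = \sqrt{44301}$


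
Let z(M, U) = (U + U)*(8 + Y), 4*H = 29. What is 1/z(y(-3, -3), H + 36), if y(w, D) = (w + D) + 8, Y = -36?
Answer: -1/2422 ≈ -0.00041288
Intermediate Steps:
H = 29/4 (H = (¼)*29 = 29/4 ≈ 7.2500)
y(w, D) = 8 + D + w (y(w, D) = (D + w) + 8 = 8 + D + w)
z(M, U) = -56*U (z(M, U) = (U + U)*(8 - 36) = (2*U)*(-28) = -56*U)
1/z(y(-3, -3), H + 36) = 1/(-56*(29/4 + 36)) = 1/(-56*173/4) = 1/(-2422) = -1/2422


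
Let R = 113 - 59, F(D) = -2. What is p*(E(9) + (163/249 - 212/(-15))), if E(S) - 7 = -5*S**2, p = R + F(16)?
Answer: -8269716/415 ≈ -19927.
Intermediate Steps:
R = 54
p = 52 (p = 54 - 2 = 52)
E(S) = 7 - 5*S**2
p*(E(9) + (163/249 - 212/(-15))) = 52*((7 - 5*9**2) + (163/249 - 212/(-15))) = 52*((7 - 5*81) + (163*(1/249) - 212*(-1/15))) = 52*((7 - 405) + (163/249 + 212/15)) = 52*(-398 + 6137/415) = 52*(-159033/415) = -8269716/415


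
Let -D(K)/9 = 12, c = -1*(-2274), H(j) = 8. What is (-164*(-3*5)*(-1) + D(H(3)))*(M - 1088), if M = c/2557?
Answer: 7138377456/2557 ≈ 2.7917e+6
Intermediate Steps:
c = 2274
M = 2274/2557 ≈ 0.88932
D(K) = -108 (D(K) = -9*12 = -108)
(-164*(-3*5)*(-1) + D(H(3)))*(M - 1088) = (-164*(-3*5)*(-1) - 108)*(2274/2557 - 1088) = (-(-2460)*(-1) - 108)*(-2779742/2557) = (-164*15 - 108)*(-2779742/2557) = (-2460 - 108)*(-2779742/2557) = -2568*(-2779742/2557) = 7138377456/2557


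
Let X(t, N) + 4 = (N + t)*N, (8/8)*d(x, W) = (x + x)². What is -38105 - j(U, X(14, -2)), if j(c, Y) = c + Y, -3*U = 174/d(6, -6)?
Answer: -2741515/72 ≈ -38077.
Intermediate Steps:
d(x, W) = 4*x² (d(x, W) = (x + x)² = (2*x)² = 4*x²)
X(t, N) = -4 + N*(N + t) (X(t, N) = -4 + (N + t)*N = -4 + N*(N + t))
U = -29/72 (U = -58/(4*6²) = -58/(4*36) = -58/144 = -⅓*29/24 = -29/72 ≈ -0.40278)
j(c, Y) = Y + c
-38105 - j(U, X(14, -2)) = -38105 - ((-4 + (-2)² - 2*14) - 29/72) = -38105 - ((-4 + 4 - 28) - 29/72) = -38105 - (-28 - 29/72) = -38105 - 1*(-2045/72) = -38105 + 2045/72 = -2741515/72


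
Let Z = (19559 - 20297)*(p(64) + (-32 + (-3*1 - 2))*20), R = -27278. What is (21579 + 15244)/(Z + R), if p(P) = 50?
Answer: 1601/20954 ≈ 0.076405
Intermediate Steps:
Z = 509220 (Z = (19559 - 20297)*(50 + (-32 + (-3*1 - 2))*20) = -738*(50 + (-32 + (-3 - 2))*20) = -738*(50 + (-32 - 5)*20) = -738*(50 - 37*20) = -738*(50 - 740) = -738*(-690) = 509220)
(21579 + 15244)/(Z + R) = (21579 + 15244)/(509220 - 27278) = 36823/481942 = 36823*(1/481942) = 1601/20954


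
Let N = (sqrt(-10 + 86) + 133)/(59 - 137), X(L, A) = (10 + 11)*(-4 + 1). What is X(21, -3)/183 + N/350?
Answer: -83059/237900 - sqrt(19)/13650 ≈ -0.34945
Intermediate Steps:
X(L, A) = -63 (X(L, A) = 21*(-3) = -63)
N = -133/78 - sqrt(19)/39 (N = (sqrt(76) + 133)/(-78) = (2*sqrt(19) + 133)*(-1/78) = (133 + 2*sqrt(19))*(-1/78) = -133/78 - sqrt(19)/39 ≈ -1.8169)
X(21, -3)/183 + N/350 = -63/183 + (-133/78 - sqrt(19)/39)/350 = -63*1/183 + (-133/78 - sqrt(19)/39)*(1/350) = -21/61 + (-19/3900 - sqrt(19)/13650) = -83059/237900 - sqrt(19)/13650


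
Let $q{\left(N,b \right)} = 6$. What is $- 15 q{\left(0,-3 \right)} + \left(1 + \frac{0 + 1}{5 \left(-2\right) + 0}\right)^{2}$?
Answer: $- \frac{8919}{100} \approx -89.19$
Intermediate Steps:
$- 15 q{\left(0,-3 \right)} + \left(1 + \frac{0 + 1}{5 \left(-2\right) + 0}\right)^{2} = \left(-15\right) 6 + \left(1 + \frac{0 + 1}{5 \left(-2\right) + 0}\right)^{2} = -90 + \left(1 + 1 \frac{1}{-10 + 0}\right)^{2} = -90 + \left(1 + 1 \frac{1}{-10}\right)^{2} = -90 + \left(1 + 1 \left(- \frac{1}{10}\right)\right)^{2} = -90 + \left(1 - \frac{1}{10}\right)^{2} = -90 + \left(\frac{9}{10}\right)^{2} = -90 + \frac{81}{100} = - \frac{8919}{100}$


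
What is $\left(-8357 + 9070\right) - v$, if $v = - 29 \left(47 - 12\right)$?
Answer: $1728$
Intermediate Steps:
$v = -1015$ ($v = \left(-29\right) 35 = -1015$)
$\left(-8357 + 9070\right) - v = \left(-8357 + 9070\right) - -1015 = 713 + 1015 = 1728$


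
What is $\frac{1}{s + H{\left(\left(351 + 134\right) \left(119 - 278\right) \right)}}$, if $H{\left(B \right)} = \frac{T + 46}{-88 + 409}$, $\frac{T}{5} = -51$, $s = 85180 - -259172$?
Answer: $\frac{321}{110536783} \approx 2.904 \cdot 10^{-6}$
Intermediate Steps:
$s = 344352$ ($s = 85180 + 259172 = 344352$)
$T = -255$ ($T = 5 \left(-51\right) = -255$)
$H{\left(B \right)} = - \frac{209}{321}$ ($H{\left(B \right)} = \frac{-255 + 46}{-88 + 409} = - \frac{209}{321}$)
$\frac{1}{s + H{\left(\left(351 + 134\right) \left(119 - 278\right) \right)}} = \frac{1}{344352 - \frac{209}{321}} = \frac{1}{\frac{110536783}{321}} = \frac{321}{110536783}$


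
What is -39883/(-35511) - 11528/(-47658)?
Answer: 385019137/282063873 ≈ 1.3650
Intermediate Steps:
-39883/(-35511) - 11528/(-47658) = -39883*(-1/35511) - 11528*(-1/47658) = 39883/35511 + 5764/23829 = 385019137/282063873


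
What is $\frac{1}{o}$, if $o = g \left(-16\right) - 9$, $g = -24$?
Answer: $\frac{1}{375} \approx 0.0026667$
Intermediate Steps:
$o = 375$ ($o = \left(-24\right) \left(-16\right) - 9 = 384 - 9 = 375$)
$\frac{1}{o} = \frac{1}{375}$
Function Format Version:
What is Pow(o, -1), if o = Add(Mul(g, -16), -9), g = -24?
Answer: Rational(1, 375) ≈ 0.0026667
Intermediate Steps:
o = 375 (o = Add(Mul(-24, -16), -9) = Add(384, -9) = 375)
Pow(o, -1) = Pow(375, -1) = Rational(1, 375)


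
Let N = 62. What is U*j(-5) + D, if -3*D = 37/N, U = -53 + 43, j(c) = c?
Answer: 9263/186 ≈ 49.801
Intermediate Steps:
U = -10
D = -37/186 (D = -37/(3*62) = -⅓*37/62 = -37/186 ≈ -0.19892)
U*j(-5) + D = -10*(-5) - 37/186 = 50 - 37/186 = 9263/186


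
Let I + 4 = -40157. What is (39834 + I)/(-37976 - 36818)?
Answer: 327/74794 ≈ 0.0043720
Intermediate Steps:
I = -40161 (I = -4 - 40157 = -40161)
(39834 + I)/(-37976 - 36818) = (39834 - 40161)/(-37976 - 36818) = -327/(-74794) = -327*(-1/74794) = 327/74794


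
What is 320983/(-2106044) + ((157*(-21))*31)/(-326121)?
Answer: 36857714055/228941725108 ≈ 0.16099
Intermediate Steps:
320983/(-2106044) + ((157*(-21))*31)/(-326121) = 320983*(-1/2106044) - 3297*31*(-1/326121) = -320983/2106044 - 102207*(-1/326121) = -320983/2106044 + 34069/108707 = 36857714055/228941725108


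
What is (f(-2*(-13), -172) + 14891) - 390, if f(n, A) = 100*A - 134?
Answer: -2833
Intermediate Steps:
f(n, A) = -134 + 100*A
(f(-2*(-13), -172) + 14891) - 390 = ((-134 + 100*(-172)) + 14891) - 390 = ((-134 - 17200) + 14891) - 390 = (-17334 + 14891) - 390 = -2443 - 390 = -2833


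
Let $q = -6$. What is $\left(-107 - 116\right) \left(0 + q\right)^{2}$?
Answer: $-8028$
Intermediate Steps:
$\left(-107 - 116\right) \left(0 + q\right)^{2} = \left(-107 - 116\right) \left(0 - 6\right)^{2} = - 223 \left(-6\right)^{2} = \left(-223\right) 36 = -8028$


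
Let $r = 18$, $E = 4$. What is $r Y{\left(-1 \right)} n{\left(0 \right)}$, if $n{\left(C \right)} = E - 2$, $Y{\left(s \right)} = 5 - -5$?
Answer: $360$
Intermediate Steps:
$Y{\left(s \right)} = 10$ ($Y{\left(s \right)} = 5 + 5 = 10$)
$n{\left(C \right)} = 2$ ($n{\left(C \right)} = 4 - 2 = 2$)
$r Y{\left(-1 \right)} n{\left(0 \right)} = 18 \cdot 10 \cdot 2 = 180 \cdot 2 = 360$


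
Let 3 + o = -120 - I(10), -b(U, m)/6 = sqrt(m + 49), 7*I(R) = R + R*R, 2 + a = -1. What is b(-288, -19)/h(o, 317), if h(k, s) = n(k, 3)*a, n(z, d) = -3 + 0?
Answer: -2*sqrt(30)/3 ≈ -3.6515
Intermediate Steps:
a = -3 (a = -2 - 1 = -3)
n(z, d) = -3
I(R) = R/7 + R**2/7 (I(R) = (R + R*R)/7 = (R + R**2)/7 = R/7 + R**2/7)
b(U, m) = -6*sqrt(49 + m) (b(U, m) = -6*sqrt(m + 49) = -6*sqrt(49 + m))
o = -971/7 (o = -3 + (-120 - 10*(1 + 10)/7) = -3 + (-120 - 10*11/7) = -3 + (-120 - 1*110/7) = -3 + (-120 - 110/7) = -3 - 950/7 = -971/7 ≈ -138.71)
h(k, s) = 9 (h(k, s) = -3*(-3) = 9)
b(-288, -19)/h(o, 317) = -6*sqrt(49 - 19)/9 = -6*sqrt(30)*(1/9) = -2*sqrt(30)/3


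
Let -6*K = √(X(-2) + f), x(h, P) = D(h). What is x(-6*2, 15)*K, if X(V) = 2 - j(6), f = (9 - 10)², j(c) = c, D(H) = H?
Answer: 2*I*√3 ≈ 3.4641*I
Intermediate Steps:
x(h, P) = h
f = 1 (f = (-1)² = 1)
X(V) = -4 (X(V) = 2 - 1*6 = 2 - 6 = -4)
K = -I*√3/6 (K = -√(-4 + 1)/6 = -I*√3/6 ≈ -0.28868*I)
x(-6*2, 15)*K = (-6*2)*(-I*√3/6) = -(-2)*I*√3 = 2*I*√3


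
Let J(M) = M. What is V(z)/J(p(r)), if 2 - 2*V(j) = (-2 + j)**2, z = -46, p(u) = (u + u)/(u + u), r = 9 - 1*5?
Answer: -1151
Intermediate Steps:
r = 4 (r = 9 - 5 = 4)
p(u) = 1 (p(u) = (2*u)/((2*u)) = (2*u)*(1/(2*u)) = 1)
V(j) = 1 - (-2 + j)**2/2
V(z)/J(p(r)) = (1 - (-2 - 46)**2/2)/1 = (1 - 1/2*(-48)**2)*1 = (1 - 1/2*2304)*1 = (1 - 1152)*1 = -1151*1 = -1151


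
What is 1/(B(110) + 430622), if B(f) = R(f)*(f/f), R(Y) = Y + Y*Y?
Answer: 1/442832 ≈ 2.2582e-6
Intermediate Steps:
R(Y) = Y + Y**2
B(f) = f*(1 + f) (B(f) = (f*(1 + f))*(f/f) = (f*(1 + f))*1 = f*(1 + f))
1/(B(110) + 430622) = 1/(110*(1 + 110) + 430622) = 1/(110*111 + 430622) = 1/(12210 + 430622) = 1/442832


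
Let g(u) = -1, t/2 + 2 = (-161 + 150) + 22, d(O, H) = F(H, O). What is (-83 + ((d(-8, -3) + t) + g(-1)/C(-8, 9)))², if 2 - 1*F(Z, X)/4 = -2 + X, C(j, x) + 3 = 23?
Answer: 116281/400 ≈ 290.70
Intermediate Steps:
C(j, x) = 20 (C(j, x) = -3 + 23 = 20)
F(Z, X) = 16 - 4*X (F(Z, X) = 8 - 4*(-2 + X) = 8 + (8 - 4*X) = 16 - 4*X)
d(O, H) = 16 - 4*O
t = 18 (t = -4 + 2*((-161 + 150) + 22) = -4 + 2*(-11 + 22) = -4 + 2*11 = -4 + 22 = 18)
(-83 + ((d(-8, -3) + t) + g(-1)/C(-8, 9)))² = (-83 + (((16 - 4*(-8)) + 18) - 1/20))² = (-83 + (((16 + 32) + 18) - 1*1/20))² = (-83 + ((48 + 18) - 1/20))² = (-83 + (66 - 1/20))² = (-83 + 1319/20)² = (-341/20)² = 116281/400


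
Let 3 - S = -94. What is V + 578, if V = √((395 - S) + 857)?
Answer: 578 + √1155 ≈ 611.99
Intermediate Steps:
S = 97 (S = 3 - 1*(-94) = 3 + 94 = 97)
V = √1155 (V = √((395 - 1*97) + 857) = √((395 - 97) + 857) = √(298 + 857) = √1155 ≈ 33.985)
V + 578 = √1155 + 578 = 578 + √1155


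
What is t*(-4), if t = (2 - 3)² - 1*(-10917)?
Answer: -43672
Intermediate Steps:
t = 10918 (t = (-1)² + 10917 = 1 + 10917 = 10918)
t*(-4) = 10918*(-4) = -43672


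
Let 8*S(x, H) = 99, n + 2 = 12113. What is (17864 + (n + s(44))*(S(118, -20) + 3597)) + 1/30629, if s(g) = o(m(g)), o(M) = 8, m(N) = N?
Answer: 10722570824281/245032 ≈ 4.3760e+7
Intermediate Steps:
n = 12111 (n = -2 + 12113 = 12111)
S(x, H) = 99/8 (S(x, H) = (⅛)*99 = 99/8)
s(g) = 8
(17864 + (n + s(44))*(S(118, -20) + 3597)) + 1/30629 = (17864 + (12111 + 8)*(99/8 + 3597)) + 1/30629 = (17864 + 12119*(28875/8)) + 1/30629 = (17864 + 349936125/8) + 1/30629 = 350079037/8 + 1/30629 = 10722570824281/245032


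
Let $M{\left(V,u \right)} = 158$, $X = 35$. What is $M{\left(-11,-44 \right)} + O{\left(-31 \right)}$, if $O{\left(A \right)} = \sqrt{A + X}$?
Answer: $160$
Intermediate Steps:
$O{\left(A \right)} = \sqrt{35 + A}$ ($O{\left(A \right)} = \sqrt{A + 35} = \sqrt{35 + A}$)
$M{\left(-11,-44 \right)} + O{\left(-31 \right)} = 158 + \sqrt{35 - 31} = 158 + \sqrt{4} = 158 + 2 = 160$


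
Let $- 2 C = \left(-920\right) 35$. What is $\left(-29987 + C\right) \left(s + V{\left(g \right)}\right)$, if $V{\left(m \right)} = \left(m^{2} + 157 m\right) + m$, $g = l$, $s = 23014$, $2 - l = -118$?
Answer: $-782865738$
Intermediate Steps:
$l = 120$ ($l = 2 - -118 = 2 + 118 = 120$)
$g = 120$
$V{\left(m \right)} = m^{2} + 158 m$
$C = 16100$ ($C = - \frac{\left(-920\right) 35}{2} = \left(- \frac{1}{2}\right) \left(-32200\right) = 16100$)
$\left(-29987 + C\right) \left(s + V{\left(g \right)}\right) = \left(-29987 + 16100\right) \left(23014 + 120 \left(158 + 120\right)\right) = - 13887 \left(23014 + 120 \cdot 278\right) = - 13887 \left(23014 + 33360\right) = \left(-13887\right) 56374 = -782865738$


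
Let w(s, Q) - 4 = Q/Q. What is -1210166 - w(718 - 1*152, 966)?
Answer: -1210171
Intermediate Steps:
w(s, Q) = 5 (w(s, Q) = 4 + Q/Q = 4 + 1 = 5)
-1210166 - w(718 - 1*152, 966) = -1210166 - 1*5 = -1210166 - 5 = -1210171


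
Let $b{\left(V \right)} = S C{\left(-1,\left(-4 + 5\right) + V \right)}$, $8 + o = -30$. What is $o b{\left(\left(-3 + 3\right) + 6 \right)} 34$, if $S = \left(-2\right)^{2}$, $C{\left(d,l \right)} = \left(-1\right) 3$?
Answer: $15504$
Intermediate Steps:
$o = -38$ ($o = -8 - 30 = -38$)
$C{\left(d,l \right)} = -3$
$S = 4$
$b{\left(V \right)} = -12$ ($b{\left(V \right)} = 4 \left(-3\right) = -12$)
$o b{\left(\left(-3 + 3\right) + 6 \right)} 34 = \left(-38\right) \left(-12\right) 34 = 456 \cdot 34 = 15504$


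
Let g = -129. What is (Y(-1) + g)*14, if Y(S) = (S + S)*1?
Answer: -1834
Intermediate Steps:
Y(S) = 2*S (Y(S) = (2*S)*1 = 2*S)
(Y(-1) + g)*14 = (2*(-1) - 129)*14 = (-2 - 129)*14 = -131*14 = -1834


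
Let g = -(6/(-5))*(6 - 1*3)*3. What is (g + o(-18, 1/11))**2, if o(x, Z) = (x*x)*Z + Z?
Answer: 4923961/3025 ≈ 1627.8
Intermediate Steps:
o(x, Z) = Z + Z*x**2 (o(x, Z) = x**2*Z + Z = Z*x**2 + Z = Z + Z*x**2)
g = 54/5 (g = -(6*(-1/5))*(6 - 3)*3 = -(-6/5*3)*3 = -(-18)*3/5 = -1*(-54/5) = 54/5 ≈ 10.800)
(g + o(-18, 1/11))**2 = (54/5 + (1 + (-18)**2)/11)**2 = (54/5 + (1 + 324)/11)**2 = (54/5 + (1/11)*325)**2 = (54/5 + 325/11)**2 = (2219/55)**2 = 4923961/3025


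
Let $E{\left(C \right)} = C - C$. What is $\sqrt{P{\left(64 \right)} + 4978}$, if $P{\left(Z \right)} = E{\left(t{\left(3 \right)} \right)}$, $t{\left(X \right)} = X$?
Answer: $\sqrt{4978} \approx 70.555$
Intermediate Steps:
$E{\left(C \right)} = 0$
$P{\left(Z \right)} = 0$
$\sqrt{P{\left(64 \right)} + 4978} = \sqrt{0 + 4978} = \sqrt{4978}$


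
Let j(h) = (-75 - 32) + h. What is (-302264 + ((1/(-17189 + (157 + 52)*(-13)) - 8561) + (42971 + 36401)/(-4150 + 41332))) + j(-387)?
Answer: -115209793845349/370072446 ≈ -3.1132e+5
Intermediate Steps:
j(h) = -107 + h
(-302264 + ((1/(-17189 + (157 + 52)*(-13)) - 8561) + (42971 + 36401)/(-4150 + 41332))) + j(-387) = (-302264 + ((1/(-17189 + (157 + 52)*(-13)) - 8561) + (42971 + 36401)/(-4150 + 41332))) + (-107 - 387) = (-302264 + ((1/(-17189 + 209*(-13)) - 8561) + 79372/37182)) - 494 = (-302264 + ((1/(-17189 - 2717) - 8561) + 79372*(1/37182))) - 494 = (-302264 + ((1/(-19906) - 8561) + 39686/18591)) - 494 = (-302264 + ((-1/19906 - 8561) + 39686/18591)) - 494 = (-302264 + (-170415267/19906 + 39686/18591)) - 494 = (-302264 - 3167400239281/370072446) - 494 = -115026978057025/370072446 - 494 = -115209793845349/370072446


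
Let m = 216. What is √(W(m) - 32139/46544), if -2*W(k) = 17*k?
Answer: 3*I*√27631273223/11636 ≈ 42.857*I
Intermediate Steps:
W(k) = -17*k/2
√(W(m) - 32139/46544) = √(-17/2*216 - 32139/46544) = √(-1836 - 32139*1/46544) = √(-1836 - 32139/46544) = √(-85486923/46544) = 3*I*√27631273223/11636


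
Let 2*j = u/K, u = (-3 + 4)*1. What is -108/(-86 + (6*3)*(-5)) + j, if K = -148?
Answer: 1987/3256 ≈ 0.61026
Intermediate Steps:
u = 1 (u = 1*1 = 1)
j = -1/296 (j = (1/(-148))/2 = (1*(-1/148))/2 = (½)*(-1/148) = -1/296 ≈ -0.0033784)
-108/(-86 + (6*3)*(-5)) + j = -108/(-86 + (6*3)*(-5)) - 1/296 = -108/(-86 + 18*(-5)) - 1/296 = -108/(-86 - 90) - 1/296 = -108/(-176) - 1/296 = -108*(-1/176) - 1/296 = 27/44 - 1/296 = 1987/3256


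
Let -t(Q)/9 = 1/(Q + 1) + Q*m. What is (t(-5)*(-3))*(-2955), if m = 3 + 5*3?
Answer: 28802385/4 ≈ 7.2006e+6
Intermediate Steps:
m = 18 (m = 3 + 15 = 18)
t(Q) = -162*Q - 9/(1 + Q) (t(Q) = -9*(1/(Q + 1) + Q*18) = -9*(1/(1 + Q) + 18*Q) = -162*Q - 9/(1 + Q))
(t(-5)*(-3))*(-2955) = ((9*(-1 - 18*(-5) - 18*(-5)²)/(1 - 5))*(-3))*(-2955) = ((9*(-1 + 90 - 18*25)/(-4))*(-3))*(-2955) = ((9*(-¼)*(-1 + 90 - 450))*(-3))*(-2955) = ((9*(-¼)*(-361))*(-3))*(-2955) = ((3249/4)*(-3))*(-2955) = -9747/4*(-2955) = 28802385/4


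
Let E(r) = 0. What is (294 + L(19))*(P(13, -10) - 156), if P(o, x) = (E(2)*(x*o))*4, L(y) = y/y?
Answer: -46020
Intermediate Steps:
L(y) = 1
P(o, x) = 0 (P(o, x) = (0*(x*o))*4 = (0*(o*x))*4 = 0*4 = 0)
(294 + L(19))*(P(13, -10) - 156) = (294 + 1)*(0 - 156) = 295*(-156) = -46020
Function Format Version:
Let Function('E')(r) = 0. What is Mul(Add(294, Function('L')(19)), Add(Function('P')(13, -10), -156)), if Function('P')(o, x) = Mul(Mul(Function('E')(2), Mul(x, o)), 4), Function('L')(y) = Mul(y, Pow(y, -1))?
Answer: -46020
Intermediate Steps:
Function('L')(y) = 1
Function('P')(o, x) = 0 (Function('P')(o, x) = Mul(Mul(0, Mul(x, o)), 4) = Mul(Mul(0, Mul(o, x)), 4) = Mul(0, 4) = 0)
Mul(Add(294, Function('L')(19)), Add(Function('P')(13, -10), -156)) = Mul(Add(294, 1), Add(0, -156)) = Mul(295, -156) = -46020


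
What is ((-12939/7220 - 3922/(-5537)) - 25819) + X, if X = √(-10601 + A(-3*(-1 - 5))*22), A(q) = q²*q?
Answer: -54327005477/2104060 + √117703 ≈ -25477.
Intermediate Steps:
A(q) = q³
X = √117703 (X = √(-10601 + (-3*(-1 - 5))³*22) = √(-10601 + (-3*(-6))³*22) = √(-10601 + 18³*22) = √(-10601 + 5832*22) = √(-10601 + 128304) = √117703 ≈ 343.08)
((-12939/7220 - 3922/(-5537)) - 25819) + X = ((-12939/7220 - 3922/(-5537)) - 25819) + √117703 = ((-12939*1/7220 - 3922*(-1/5537)) - 25819) + √117703 = ((-681/380 + 3922/5537) - 25819) + √117703 = (-2280337/2104060 - 25819) + √117703 = -54327005477/2104060 + √117703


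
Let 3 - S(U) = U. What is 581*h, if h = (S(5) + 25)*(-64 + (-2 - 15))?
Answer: -1082403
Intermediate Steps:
S(U) = 3 - U
h = -1863 (h = ((3 - 1*5) + 25)*(-64 + (-2 - 15)) = ((3 - 5) + 25)*(-64 - 17) = (-2 + 25)*(-81) = 23*(-81) = -1863)
581*h = 581*(-1863) = -1082403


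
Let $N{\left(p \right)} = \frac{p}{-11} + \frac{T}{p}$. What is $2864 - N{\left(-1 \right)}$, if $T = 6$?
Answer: $\frac{31569}{11} \approx 2869.9$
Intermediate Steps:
$N{\left(p \right)} = \frac{6}{p} - \frac{p}{11}$ ($N{\left(p \right)} = \frac{p}{-11} + \frac{6}{p} = p \left(- \frac{1}{11}\right) + \frac{6}{p} = - \frac{p}{11} + \frac{6}{p} = \frac{6}{p} - \frac{p}{11}$)
$2864 - N{\left(-1 \right)} = 2864 - \left(\frac{6}{-1} - - \frac{1}{11}\right) = 2864 - \left(6 \left(-1\right) + \frac{1}{11}\right) = 2864 - \left(-6 + \frac{1}{11}\right) = 2864 - - \frac{65}{11} = 2864 + \frac{65}{11} = \frac{31569}{11}$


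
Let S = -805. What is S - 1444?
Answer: -2249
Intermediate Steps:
S - 1444 = -805 - 1444 = -2249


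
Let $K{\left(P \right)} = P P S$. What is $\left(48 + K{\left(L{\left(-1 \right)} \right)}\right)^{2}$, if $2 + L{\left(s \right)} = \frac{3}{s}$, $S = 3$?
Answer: $15129$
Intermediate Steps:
$L{\left(s \right)} = -2 + \frac{3}{s}$
$K{\left(P \right)} = 3 P^{2}$ ($K{\left(P \right)} = P P 3 = P^{2} \cdot 3 = 3 P^{2}$)
$\left(48 + K{\left(L{\left(-1 \right)} \right)}\right)^{2} = \left(48 + 3 \left(-2 + \frac{3}{-1}\right)^{2}\right)^{2} = \left(48 + 3 \left(-2 + 3 \left(-1\right)\right)^{2}\right)^{2} = \left(48 + 3 \left(-2 - 3\right)^{2}\right)^{2} = \left(48 + 3 \left(-5\right)^{2}\right)^{2} = \left(48 + 3 \cdot 25\right)^{2} = \left(48 + 75\right)^{2} = 123^{2} = 15129$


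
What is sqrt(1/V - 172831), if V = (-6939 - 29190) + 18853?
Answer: I*sqrt(12895792673883)/8638 ≈ 415.73*I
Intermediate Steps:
V = -17276 (V = -36129 + 18853 = -17276)
sqrt(1/V - 172831) = sqrt(1/(-17276) - 172831) = sqrt(-1/17276 - 172831) = sqrt(-2985828357/17276) = I*sqrt(12895792673883)/8638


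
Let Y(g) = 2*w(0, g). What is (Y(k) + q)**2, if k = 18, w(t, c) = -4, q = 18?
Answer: 100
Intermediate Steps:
Y(g) = -8 (Y(g) = 2*(-4) = -8)
(Y(k) + q)**2 = (-8 + 18)**2 = 10**2 = 100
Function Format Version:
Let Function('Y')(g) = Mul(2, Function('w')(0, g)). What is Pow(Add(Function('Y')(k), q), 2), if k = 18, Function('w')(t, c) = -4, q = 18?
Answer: 100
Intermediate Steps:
Function('Y')(g) = -8 (Function('Y')(g) = Mul(2, -4) = -8)
Pow(Add(Function('Y')(k), q), 2) = Pow(Add(-8, 18), 2) = Pow(10, 2) = 100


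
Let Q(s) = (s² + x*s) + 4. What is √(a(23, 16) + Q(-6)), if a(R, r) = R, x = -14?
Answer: 7*√3 ≈ 12.124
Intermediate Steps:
Q(s) = 4 + s² - 14*s (Q(s) = (s² - 14*s) + 4 = 4 + s² - 14*s)
√(a(23, 16) + Q(-6)) = √(23 + (4 + (-6)² - 14*(-6))) = √(23 + (4 + 36 + 84)) = √(23 + 124) = √147 = 7*√3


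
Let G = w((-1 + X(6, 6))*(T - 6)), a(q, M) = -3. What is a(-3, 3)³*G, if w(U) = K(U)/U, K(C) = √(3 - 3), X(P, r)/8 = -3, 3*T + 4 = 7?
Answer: 0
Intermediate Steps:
T = 1 (T = -4/3 + (⅓)*7 = -4/3 + 7/3 = 1)
X(P, r) = -24 (X(P, r) = 8*(-3) = -24)
K(C) = 0 (K(C) = √0 = 0)
w(U) = 0 (w(U) = 0/U = 0)
G = 0
a(-3, 3)³*G = (-3)³*0 = -27*0 = 0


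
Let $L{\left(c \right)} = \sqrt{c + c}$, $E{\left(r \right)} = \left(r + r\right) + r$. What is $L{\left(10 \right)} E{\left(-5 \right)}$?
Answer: $- 30 \sqrt{5} \approx -67.082$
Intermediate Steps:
$E{\left(r \right)} = 3 r$ ($E{\left(r \right)} = 2 r + r = 3 r$)
$L{\left(c \right)} = \sqrt{2} \sqrt{c}$ ($L{\left(c \right)} = \sqrt{2 c} = \sqrt{2} \sqrt{c}$)
$L{\left(10 \right)} E{\left(-5 \right)} = \sqrt{2} \sqrt{10} \cdot 3 \left(-5\right) = 2 \sqrt{5} \left(-15\right) = - 30 \sqrt{5}$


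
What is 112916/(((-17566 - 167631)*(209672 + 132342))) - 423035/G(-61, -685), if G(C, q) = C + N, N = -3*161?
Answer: 13397511388022113/17228470958176 ≈ 777.64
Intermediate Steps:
N = -483
G(C, q) = -483 + C (G(C, q) = C - 483 = -483 + C)
112916/(((-17566 - 167631)*(209672 + 132342))) - 423035/G(-61, -685) = 112916/(((-17566 - 167631)*(209672 + 132342))) - 423035/(-483 - 61) = 112916/((-185197*342014)) - 423035/(-544) = 112916/(-63339966758) - 423035*(-1/544) = 112916*(-1/63339966758) + 423035/544 = -56458/31669983379 + 423035/544 = 13397511388022113/17228470958176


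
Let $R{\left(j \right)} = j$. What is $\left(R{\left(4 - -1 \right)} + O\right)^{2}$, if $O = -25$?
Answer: $400$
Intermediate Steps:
$\left(R{\left(4 - -1 \right)} + O\right)^{2} = \left(\left(4 - -1\right) - 25\right)^{2} = \left(\left(4 + 1\right) - 25\right)^{2} = \left(5 - 25\right)^{2} = \left(-20\right)^{2} = 400$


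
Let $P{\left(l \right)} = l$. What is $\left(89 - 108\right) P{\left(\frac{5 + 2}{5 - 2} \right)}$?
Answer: $- \frac{133}{3} \approx -44.333$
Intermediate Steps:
$\left(89 - 108\right) P{\left(\frac{5 + 2}{5 - 2} \right)} = \left(89 - 108\right) \frac{5 + 2}{5 - 2} = - 19 \cdot \frac{7}{3} = - 19 \cdot 7 \cdot \frac{1}{3} = \left(-19\right) \frac{7}{3} = - \frac{133}{3}$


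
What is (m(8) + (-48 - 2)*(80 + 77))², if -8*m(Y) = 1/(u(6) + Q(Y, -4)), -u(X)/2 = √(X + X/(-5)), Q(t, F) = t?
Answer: 6183976288065/100352 + 1758405*√30/50176 ≈ 6.1623e+7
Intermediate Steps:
u(X) = -4*√5*√X/5 (u(X) = -2*√(X + X/(-5)) = -2*√(X + X*(-⅕)) = -2*√(X - X/5) = -2*2*√5*√X/5 = -4*√5*√X/5)
m(Y) = -1/(8*(Y - 4*√30/5)) (m(Y) = -1/(8*(-4*√5*√6/5 + Y)) = -1/(8*(-4*√30/5 + Y)) = -1/(8*(Y - 4*√30/5)))
(m(8) + (-48 - 2)*(80 + 77))² = (-5/(-32*√30 + 40*8) + (-48 - 2)*(80 + 77))² = (-5/(-32*√30 + 320) - 50*157)² = (-5/(320 - 32*√30) - 7850)² = (-7850 - 5/(320 - 32*√30))²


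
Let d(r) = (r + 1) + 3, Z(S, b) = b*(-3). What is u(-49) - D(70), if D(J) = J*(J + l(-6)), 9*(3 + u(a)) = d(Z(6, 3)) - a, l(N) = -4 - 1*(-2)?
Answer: -42823/9 ≈ -4758.1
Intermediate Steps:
Z(S, b) = -3*b
d(r) = 4 + r (d(r) = (1 + r) + 3 = 4 + r)
l(N) = -2 (l(N) = -4 + 2 = -2)
u(a) = -32/9 - a/9 (u(a) = -3 + ((4 - 3*3) - a)/9 = -3 + ((4 - 9) - a)/9 = -3 + (-5 - a)/9 = -3 + (-5/9 - a/9) = -32/9 - a/9)
D(J) = J*(-2 + J) (D(J) = J*(J - 2) = J*(-2 + J))
u(-49) - D(70) = (-32/9 - ⅑*(-49)) - 70*(-2 + 70) = (-32/9 + 49/9) - 70*68 = 17/9 - 1*4760 = 17/9 - 4760 = -42823/9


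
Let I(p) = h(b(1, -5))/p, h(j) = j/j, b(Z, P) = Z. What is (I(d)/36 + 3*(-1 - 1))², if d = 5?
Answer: 1164241/32400 ≈ 35.933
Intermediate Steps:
h(j) = 1
I(p) = 1/p
(I(d)/36 + 3*(-1 - 1))² = (1/(5*36) + 3*(-1 - 1))² = ((⅕)*(1/36) + 3*(-2))² = (1/180 - 6)² = (-1079/180)² = 1164241/32400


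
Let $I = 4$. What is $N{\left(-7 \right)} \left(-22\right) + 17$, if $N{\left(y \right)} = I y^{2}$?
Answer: $-4295$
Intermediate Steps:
$N{\left(y \right)} = 4 y^{2}$
$N{\left(-7 \right)} \left(-22\right) + 17 = 4 \left(-7\right)^{2} \left(-22\right) + 17 = 4 \cdot 49 \left(-22\right) + 17 = 196 \left(-22\right) + 17 = -4312 + 17 = -4295$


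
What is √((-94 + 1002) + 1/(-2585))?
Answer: √6067457715/2585 ≈ 30.133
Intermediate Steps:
√((-94 + 1002) + 1/(-2585)) = √(908 - 1/2585) = √(2347179/2585) = √6067457715/2585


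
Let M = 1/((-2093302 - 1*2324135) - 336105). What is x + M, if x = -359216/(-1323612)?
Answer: 142295584955/524320436142 ≈ 0.27139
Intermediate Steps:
x = 89804/330903 (x = -359216*(-1/1323612) = 89804/330903 ≈ 0.27139)
M = -1/4753542 (M = 1/((-2093302 - 2324135) - 336105) = 1/(-4417437 - 336105) = 1/(-4753542) = -1/4753542 ≈ -2.1037e-7)
x + M = 89804/330903 - 1/4753542 = 142295584955/524320436142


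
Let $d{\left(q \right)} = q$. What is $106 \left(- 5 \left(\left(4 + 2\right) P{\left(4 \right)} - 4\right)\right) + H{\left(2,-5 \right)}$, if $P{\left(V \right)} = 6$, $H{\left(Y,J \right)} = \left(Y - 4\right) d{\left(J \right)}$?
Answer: $-16950$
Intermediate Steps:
$H{\left(Y,J \right)} = J \left(-4 + Y\right)$ ($H{\left(Y,J \right)} = \left(Y - 4\right) J = \left(-4 + Y\right) J = J \left(-4 + Y\right)$)
$106 \left(- 5 \left(\left(4 + 2\right) P{\left(4 \right)} - 4\right)\right) + H{\left(2,-5 \right)} = 106 \left(- 5 \left(\left(4 + 2\right) 6 - 4\right)\right) - 5 \left(-4 + 2\right) = 106 \left(- 5 \left(6 \cdot 6 - 4\right)\right) - -10 = 106 \left(- 5 \left(36 - 4\right)\right) + 10 = 106 \left(\left(-5\right) 32\right) + 10 = 106 \left(-160\right) + 10 = -16960 + 10 = -16950$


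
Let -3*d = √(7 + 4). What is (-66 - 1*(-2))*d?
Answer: 64*√11/3 ≈ 70.755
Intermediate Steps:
d = -√11/3 (d = -√(7 + 4)/3 = -√11/3 ≈ -1.1055)
(-66 - 1*(-2))*d = (-66 - 1*(-2))*(-√11/3) = (-66 + 2)*(-√11/3) = -(-64)*√11/3 = 64*√11/3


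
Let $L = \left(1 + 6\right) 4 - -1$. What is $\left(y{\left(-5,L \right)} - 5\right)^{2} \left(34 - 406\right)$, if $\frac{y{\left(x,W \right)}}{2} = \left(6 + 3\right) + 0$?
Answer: $-62868$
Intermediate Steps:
$L = 29$ ($L = 7 \cdot 4 + 1 = 28 + 1 = 29$)
$y{\left(x,W \right)} = 18$ ($y{\left(x,W \right)} = 2 \left(\left(6 + 3\right) + 0\right) = 2 \left(9 + 0\right) = 2 \cdot 9 = 18$)
$\left(y{\left(-5,L \right)} - 5\right)^{2} \left(34 - 406\right) = \left(18 - 5\right)^{2} \left(34 - 406\right) = 13^{2} \left(-372\right) = 169 \left(-372\right) = -62868$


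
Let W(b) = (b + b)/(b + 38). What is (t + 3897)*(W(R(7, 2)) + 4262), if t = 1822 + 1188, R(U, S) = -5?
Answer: 971372852/33 ≈ 2.9436e+7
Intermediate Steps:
t = 3010
W(b) = 2*b/(38 + b) (W(b) = (2*b)/(38 + b) = 2*b/(38 + b))
(t + 3897)*(W(R(7, 2)) + 4262) = (3010 + 3897)*(2*(-5)/(38 - 5) + 4262) = 6907*(2*(-5)/33 + 4262) = 6907*(2*(-5)*(1/33) + 4262) = 6907*(-10/33 + 4262) = 6907*(140636/33) = 971372852/33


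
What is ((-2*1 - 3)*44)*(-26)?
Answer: 5720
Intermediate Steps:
((-2*1 - 3)*44)*(-26) = ((-2 - 3)*44)*(-26) = -5*44*(-26) = -220*(-26) = 5720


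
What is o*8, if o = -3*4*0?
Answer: 0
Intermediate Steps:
o = 0 (o = -12*0 = 0)
o*8 = 0*8 = 0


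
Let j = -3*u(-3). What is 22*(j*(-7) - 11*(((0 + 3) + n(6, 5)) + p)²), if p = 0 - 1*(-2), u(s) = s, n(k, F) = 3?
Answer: -16874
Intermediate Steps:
p = 2 (p = 0 + 2 = 2)
j = 9 (j = -3*(-3) = 9)
22*(j*(-7) - 11*(((0 + 3) + n(6, 5)) + p)²) = 22*(9*(-7) - 11*(((0 + 3) + 3) + 2)²) = 22*(-63 - 11*((3 + 3) + 2)²) = 22*(-63 - 11*(6 + 2)²) = 22*(-63 - 11*8²) = 22*(-63 - 11*64) = 22*(-63 - 704) = 22*(-767) = -16874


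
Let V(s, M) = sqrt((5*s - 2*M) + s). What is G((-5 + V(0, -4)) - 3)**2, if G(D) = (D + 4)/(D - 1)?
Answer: 984/5329 - 560*sqrt(2)/5329 ≈ 0.036037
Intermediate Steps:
V(s, M) = sqrt(-2*M + 6*s) (V(s, M) = sqrt((-2*M + 5*s) + s) = sqrt(-2*M + 6*s))
G(D) = (4 + D)/(-1 + D)
G((-5 + V(0, -4)) - 3)**2 = ((4 + ((-5 + sqrt(-2*(-4) + 6*0)) - 3))/(-1 + ((-5 + sqrt(-2*(-4) + 6*0)) - 3)))**2 = ((4 + ((-5 + sqrt(8 + 0)) - 3))/(-1 + ((-5 + sqrt(8 + 0)) - 3)))**2 = ((4 + ((-5 + sqrt(8)) - 3))/(-1 + ((-5 + sqrt(8)) - 3)))**2 = ((4 + ((-5 + 2*sqrt(2)) - 3))/(-1 + ((-5 + 2*sqrt(2)) - 3)))**2 = ((4 + (-8 + 2*sqrt(2)))/(-1 + (-8 + 2*sqrt(2))))**2 = ((-4 + 2*sqrt(2))/(-9 + 2*sqrt(2)))**2 = (-4 + 2*sqrt(2))**2/(-9 + 2*sqrt(2))**2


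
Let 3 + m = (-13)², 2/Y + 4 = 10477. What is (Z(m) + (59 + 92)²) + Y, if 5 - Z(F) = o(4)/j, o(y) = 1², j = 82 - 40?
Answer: 3343857869/146622 ≈ 22806.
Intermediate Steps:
Y = 2/10473 (Y = 2/(-4 + 10477) = 2/10473 ≈ 0.00019097)
j = 42
o(y) = 1
m = 166 (m = -3 + (-13)² = -3 + 169 = 166)
Z(F) = 209/42 (Z(F) = 5 - 1/42 = 209/42)
(Z(m) + (59 + 92)²) + Y = (209/42 + (59 + 92)²) + 2/10473 = (209/42 + 151²) + 2/10473 = (209/42 + 22801) + 2/10473 = 957851/42 + 2/10473 = 3343857869/146622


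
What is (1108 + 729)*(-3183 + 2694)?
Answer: -898293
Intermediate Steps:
(1108 + 729)*(-3183 + 2694) = 1837*(-489) = -898293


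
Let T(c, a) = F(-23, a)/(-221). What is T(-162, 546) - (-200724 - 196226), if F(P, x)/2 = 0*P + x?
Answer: 6748066/17 ≈ 3.9695e+5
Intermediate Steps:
F(P, x) = 2*x (F(P, x) = 2*(0*P + x) = 2*(0 + x) = 2*x)
T(c, a) = -2*a/221 (T(c, a) = (2*a)/(-221) = (2*a)*(-1/221) = -2*a/221)
T(-162, 546) - (-200724 - 196226) = -2/221*546 - (-200724 - 196226) = -84/17 - 1*(-396950) = -84/17 + 396950 = 6748066/17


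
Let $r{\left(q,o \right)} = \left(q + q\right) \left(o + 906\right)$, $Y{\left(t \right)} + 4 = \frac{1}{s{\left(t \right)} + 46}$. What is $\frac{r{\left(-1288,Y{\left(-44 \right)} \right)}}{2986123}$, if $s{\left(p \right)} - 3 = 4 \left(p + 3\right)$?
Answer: $- \frac{1659664}{2132945} \approx -0.77811$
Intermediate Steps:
$s{\left(p \right)} = 15 + 4 p$ ($s{\left(p \right)} = 3 + 4 \left(p + 3\right) = 3 + 4 \left(3 + p\right) = 3 + \left(12 + 4 p\right) = 15 + 4 p$)
$Y{\left(t \right)} = -4 + \frac{1}{61 + 4 t}$ ($Y{\left(t \right)} = -4 + \frac{1}{\left(15 + 4 t\right) + 46} = -4 + \frac{1}{61 + 4 t}$)
$r{\left(q,o \right)} = 2 q \left(906 + o\right)$
$\frac{r{\left(-1288,Y{\left(-44 \right)} \right)}}{2986123} = \frac{2 \left(-1288\right) \left(906 + \frac{-243 - -704}{61 + 4 \left(-44\right)}\right)}{2986123} = 2 \left(-1288\right) \left(906 + \frac{-243 + 704}{61 - 176}\right) \frac{1}{2986123} = 2 \left(-1288\right) \left(906 + \frac{1}{-115} \cdot 461\right) \frac{1}{2986123} = 2 \left(-1288\right) \left(906 - \frac{461}{115}\right) \frac{1}{2986123} = 2 \left(-1288\right) \frac{103729}{115} \cdot \frac{1}{2986123} = \left(- \frac{11617648}{5}\right) \frac{1}{2986123} = - \frac{1659664}{2132945}$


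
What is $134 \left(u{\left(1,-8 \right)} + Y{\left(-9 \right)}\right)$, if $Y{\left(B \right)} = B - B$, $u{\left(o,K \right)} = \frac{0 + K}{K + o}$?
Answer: $\frac{1072}{7} \approx 153.14$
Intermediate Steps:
$u{\left(o,K \right)} = \frac{K}{K + o}$
$Y{\left(B \right)} = 0$
$134 \left(u{\left(1,-8 \right)} + Y{\left(-9 \right)}\right) = 134 \left(- \frac{8}{-8 + 1} + 0\right) = 134 \left(- \frac{8}{-7} + 0\right) = 134 \left(\left(-8\right) \left(- \frac{1}{7}\right) + 0\right) = 134 \left(\frac{8}{7} + 0\right) = 134 \cdot \frac{8}{7} = \frac{1072}{7}$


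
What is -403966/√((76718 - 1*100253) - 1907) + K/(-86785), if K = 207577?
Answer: -207577/86785 + 201983*I*√25442/12721 ≈ -2.3919 + 2532.6*I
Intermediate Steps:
-403966/√((76718 - 1*100253) - 1907) + K/(-86785) = -403966/√((76718 - 1*100253) - 1907) + 207577/(-86785) = -403966/√((76718 - 100253) - 1907) + 207577*(-1/86785) = -403966/√(-23535 - 1907) - 207577/86785 = -403966*(-I*√25442/25442) - 207577/86785 = -(-201983)*I*√25442/12721 - 207577/86785 = 201983*I*√25442/12721 - 207577/86785 = -207577/86785 + 201983*I*√25442/12721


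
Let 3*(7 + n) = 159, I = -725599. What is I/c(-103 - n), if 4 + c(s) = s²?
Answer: -103657/3171 ≈ -32.689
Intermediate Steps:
n = 46 (n = -7 + (⅓)*159 = -7 + 53 = 46)
c(s) = -4 + s²
I/c(-103 - n) = -725599/(-4 + (-103 - 1*46)²) = -725599/(-4 + (-103 - 46)²) = -725599/(-4 + (-149)²) = -725599/(-4 + 22201) = -725599/22197 = -725599*1/22197 = -103657/3171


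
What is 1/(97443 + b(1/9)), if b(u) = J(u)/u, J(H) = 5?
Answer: 1/97488 ≈ 1.0258e-5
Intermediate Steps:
b(u) = 5/u
1/(97443 + b(1/9)) = 1/(97443 + 5/(1/9)) = 1/(97443 + 5/(⅑)) = 1/(97443 + 5*9) = 1/(97443 + 45) = 1/97488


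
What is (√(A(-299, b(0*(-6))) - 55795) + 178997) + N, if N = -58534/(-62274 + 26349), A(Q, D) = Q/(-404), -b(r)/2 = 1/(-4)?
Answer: 6430525759/35925 + I*√2276628981/202 ≈ 1.79e+5 + 236.21*I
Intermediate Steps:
b(r) = ½ (b(r) = -2/(-4) = -2*(-¼) = ½)
A(Q, D) = -Q/404 (A(Q, D) = Q*(-1/404) = -Q/404)
N = 58534/35925 (N = -58534/(-35925) = -58534*(-1/35925) = 58534/35925 ≈ 1.6293)
(√(A(-299, b(0*(-6))) - 55795) + 178997) + N = (√(-1/404*(-299) - 55795) + 178997) + 58534/35925 = (√(299/404 - 55795) + 178997) + 58534/35925 = (√(-22540881/404) + 178997) + 58534/35925 = (I*√2276628981/202 + 178997) + 58534/35925 = (178997 + I*√2276628981/202) + 58534/35925 = 6430525759/35925 + I*√2276628981/202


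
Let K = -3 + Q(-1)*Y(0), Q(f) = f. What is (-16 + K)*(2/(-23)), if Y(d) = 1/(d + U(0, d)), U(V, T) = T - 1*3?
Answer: 112/69 ≈ 1.6232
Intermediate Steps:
U(V, T) = -3 + T (U(V, T) = T - 3 = -3 + T)
Y(d) = 1/(-3 + 2*d) (Y(d) = 1/(d + (-3 + d)) = 1/(-3 + 2*d))
K = -8/3 (K = -3 - 1/(-3 + 2*0) = -3 - 1/(-3 + 0) = -3 - 1/(-3) = -3 - 1*(-⅓) = -3 + ⅓ = -8/3 ≈ -2.6667)
(-16 + K)*(2/(-23)) = (-16 - 8/3)*(2/(-23)) = -112*(-1)/(3*23) = -56/3*(-2/23) = 112/69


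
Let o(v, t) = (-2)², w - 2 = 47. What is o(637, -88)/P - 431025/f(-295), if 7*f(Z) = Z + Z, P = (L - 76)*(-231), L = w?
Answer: 3763624567/735966 ≈ 5113.9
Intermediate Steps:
w = 49 (w = 2 + 47 = 49)
L = 49
P = 6237 (P = (49 - 76)*(-231) = -27*(-231) = 6237)
o(v, t) = 4
f(Z) = 2*Z/7 (f(Z) = (Z + Z)/7 = (2*Z)/7 = 2*Z/7)
o(637, -88)/P - 431025/f(-295) = 4/6237 - 431025/((2/7)*(-295)) = 4*(1/6237) - 431025/(-590/7) = 4/6237 - 431025*(-7/590) = 4/6237 + 603435/118 = 3763624567/735966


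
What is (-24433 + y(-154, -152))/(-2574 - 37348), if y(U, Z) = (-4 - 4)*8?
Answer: 24497/39922 ≈ 0.61362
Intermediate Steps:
y(U, Z) = -64 (y(U, Z) = -8*8 = -64)
(-24433 + y(-154, -152))/(-2574 - 37348) = (-24433 - 64)/(-2574 - 37348) = -24497/(-39922) = -24497*(-1/39922) = 24497/39922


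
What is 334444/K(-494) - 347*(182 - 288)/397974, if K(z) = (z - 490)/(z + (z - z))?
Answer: 1369821756724/8158467 ≈ 1.6790e+5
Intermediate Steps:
K(z) = (-490 + z)/z (K(z) = (-490 + z)/(z + 0) = (-490 + z)/z)
334444/K(-494) - 347*(182 - 288)/397974 = 334444/(((-490 - 494)/(-494))) - 347*(182 - 288)/397974 = 334444/((-1/494*(-984))) - 347*(-106)*(1/397974) = 334444/(492/247) + 36782*(1/397974) = 334444*(247/492) + 18391/198987 = 20651917/123 + 18391/198987 = 1369821756724/8158467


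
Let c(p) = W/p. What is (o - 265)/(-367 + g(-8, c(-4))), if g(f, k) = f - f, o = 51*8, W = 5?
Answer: -143/367 ≈ -0.38965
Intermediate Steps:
o = 408
c(p) = 5/p
g(f, k) = 0
(o - 265)/(-367 + g(-8, c(-4))) = (408 - 265)/(-367 + 0) = 143/(-367) = 143*(-1/367) = -143/367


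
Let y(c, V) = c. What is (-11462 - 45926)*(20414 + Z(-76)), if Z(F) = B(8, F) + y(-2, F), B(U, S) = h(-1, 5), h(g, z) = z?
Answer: -1171690796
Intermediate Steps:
B(U, S) = 5
Z(F) = 3 (Z(F) = 5 - 2 = 3)
(-11462 - 45926)*(20414 + Z(-76)) = (-11462 - 45926)*(20414 + 3) = -57388*20417 = -1171690796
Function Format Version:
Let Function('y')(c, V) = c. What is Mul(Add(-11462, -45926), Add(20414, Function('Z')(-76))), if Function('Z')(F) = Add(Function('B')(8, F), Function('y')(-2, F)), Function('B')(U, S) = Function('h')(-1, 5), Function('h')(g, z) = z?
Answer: -1171690796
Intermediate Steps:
Function('B')(U, S) = 5
Function('Z')(F) = 3 (Function('Z')(F) = Add(5, -2) = 3)
Mul(Add(-11462, -45926), Add(20414, Function('Z')(-76))) = Mul(Add(-11462, -45926), Add(20414, 3)) = Mul(-57388, 20417) = -1171690796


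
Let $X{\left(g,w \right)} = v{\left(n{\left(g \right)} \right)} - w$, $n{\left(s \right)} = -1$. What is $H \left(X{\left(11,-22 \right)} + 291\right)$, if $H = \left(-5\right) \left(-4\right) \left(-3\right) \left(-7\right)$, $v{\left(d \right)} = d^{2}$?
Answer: $131880$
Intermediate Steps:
$H = 420$ ($H = 20 \left(-3\right) \left(-7\right) = \left(-60\right) \left(-7\right) = 420$)
$X{\left(g,w \right)} = 1 - w$ ($X{\left(g,w \right)} = \left(-1\right)^{2} - w = 1 - w$)
$H \left(X{\left(11,-22 \right)} + 291\right) = 420 \left(\left(1 - -22\right) + 291\right) = 420 \left(\left(1 + 22\right) + 291\right) = 420 \left(23 + 291\right) = 420 \cdot 314 = 131880$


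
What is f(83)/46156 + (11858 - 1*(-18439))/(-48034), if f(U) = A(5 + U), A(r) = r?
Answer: -31685485/50387666 ≈ -0.62883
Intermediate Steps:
f(U) = 5 + U
f(83)/46156 + (11858 - 1*(-18439))/(-48034) = (5 + 83)/46156 + (11858 - 1*(-18439))/(-48034) = 88*(1/46156) + (11858 + 18439)*(-1/48034) = 2/1049 + 30297*(-1/48034) = 2/1049 - 30297/48034 = -31685485/50387666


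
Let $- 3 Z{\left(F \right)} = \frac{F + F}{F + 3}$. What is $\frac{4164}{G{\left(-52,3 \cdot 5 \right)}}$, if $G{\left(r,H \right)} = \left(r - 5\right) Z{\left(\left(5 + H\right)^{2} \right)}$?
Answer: $\frac{419523}{3800} \approx 110.4$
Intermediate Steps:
$Z{\left(F \right)} = - \frac{2 F}{3 \left(3 + F\right)}$ ($Z{\left(F \right)} = - \frac{\left(F + F\right) \frac{1}{F + 3}}{3} = - \frac{2 F \frac{1}{3 + F}}{3} = - \frac{2 F}{3 \left(3 + F\right)}$)
$G{\left(r,H \right)} = - \frac{2 \left(5 + H\right)^{2} \left(-5 + r\right)}{9 + 3 \left(5 + H\right)^{2}}$ ($G{\left(r,H \right)} = \left(r - 5\right) \left(- \frac{2 \left(5 + H\right)^{2}}{9 + 3 \left(5 + H\right)^{2}}\right) = \left(-5 + r\right) \left(- \frac{2 \left(5 + H\right)^{2}}{9 + 3 \left(5 + H\right)^{2}}\right) = - \frac{2 \left(5 + H\right)^{2} \left(-5 + r\right)}{9 + 3 \left(5 + H\right)^{2}}$)
$\frac{4164}{G{\left(-52,3 \cdot 5 \right)}} = \frac{4164}{\frac{2}{3} \frac{1}{3 + \left(5 + 3 \cdot 5\right)^{2}} \left(5 + 3 \cdot 5\right)^{2} \left(5 - -52\right)} = \frac{4164}{\frac{2}{3} \frac{1}{3 + \left(5 + 15\right)^{2}} \left(5 + 15\right)^{2} \left(5 + 52\right)} = \frac{4164}{\frac{2}{3} \frac{1}{3 + 20^{2}} \cdot 20^{2} \cdot 57} = \frac{4164}{\frac{2}{3} \frac{1}{3 + 400} \cdot 400 \cdot 57} = \frac{4164}{\frac{2}{3} \cdot \frac{1}{403} \cdot 400 \cdot 57} = \frac{4164}{\frac{15200}{403}} = 4164 \cdot \frac{403}{15200} = \frac{419523}{3800}$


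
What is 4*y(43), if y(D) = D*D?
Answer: 7396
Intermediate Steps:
y(D) = D²
4*y(43) = 4*43² = 4*1849 = 7396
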